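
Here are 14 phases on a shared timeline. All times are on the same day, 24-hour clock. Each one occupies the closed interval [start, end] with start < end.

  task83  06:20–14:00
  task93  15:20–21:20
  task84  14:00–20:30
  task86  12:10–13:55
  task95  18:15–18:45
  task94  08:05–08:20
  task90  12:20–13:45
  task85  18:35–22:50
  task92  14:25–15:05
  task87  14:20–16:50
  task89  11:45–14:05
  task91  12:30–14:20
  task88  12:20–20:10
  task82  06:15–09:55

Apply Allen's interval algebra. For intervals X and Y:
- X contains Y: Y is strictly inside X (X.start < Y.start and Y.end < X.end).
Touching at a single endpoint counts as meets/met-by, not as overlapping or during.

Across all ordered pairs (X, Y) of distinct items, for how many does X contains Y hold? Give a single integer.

Checking all 182 ordered pairs for relation 'contains'; matching pairs in alphabetical order:
(task82, task94): task82 contains task94 ✓
(task83, task86): task83 contains task86 ✓
(task83, task90): task83 contains task90 ✓
(task83, task94): task83 contains task94 ✓
(task84, task87): task84 contains task87 ✓
(task84, task92): task84 contains task92 ✓
(task84, task95): task84 contains task95 ✓
(task86, task90): task86 contains task90 ✓
(task87, task92): task87 contains task92 ✓
(task88, task87): task88 contains task87 ✓
(task88, task91): task88 contains task91 ✓
(task88, task92): task88 contains task92 ✓
(task88, task95): task88 contains task95 ✓
(task89, task86): task89 contains task86 ✓
(task89, task90): task89 contains task90 ✓
(task93, task95): task93 contains task95 ✓
Count: 16.

16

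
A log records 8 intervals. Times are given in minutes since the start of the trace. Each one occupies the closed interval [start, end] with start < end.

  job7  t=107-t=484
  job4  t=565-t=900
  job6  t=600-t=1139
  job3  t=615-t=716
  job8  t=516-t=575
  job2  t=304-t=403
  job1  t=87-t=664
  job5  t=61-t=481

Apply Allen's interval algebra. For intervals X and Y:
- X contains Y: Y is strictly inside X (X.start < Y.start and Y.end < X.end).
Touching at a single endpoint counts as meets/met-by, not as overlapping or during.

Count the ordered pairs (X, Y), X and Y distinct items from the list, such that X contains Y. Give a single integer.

Checking all 56 ordered pairs for relation 'contains'; matching pairs in alphabetical order:
(job1, job2): job1 contains job2 ✓
(job1, job7): job1 contains job7 ✓
(job1, job8): job1 contains job8 ✓
(job4, job3): job4 contains job3 ✓
(job5, job2): job5 contains job2 ✓
(job6, job3): job6 contains job3 ✓
(job7, job2): job7 contains job2 ✓
Count: 7.

7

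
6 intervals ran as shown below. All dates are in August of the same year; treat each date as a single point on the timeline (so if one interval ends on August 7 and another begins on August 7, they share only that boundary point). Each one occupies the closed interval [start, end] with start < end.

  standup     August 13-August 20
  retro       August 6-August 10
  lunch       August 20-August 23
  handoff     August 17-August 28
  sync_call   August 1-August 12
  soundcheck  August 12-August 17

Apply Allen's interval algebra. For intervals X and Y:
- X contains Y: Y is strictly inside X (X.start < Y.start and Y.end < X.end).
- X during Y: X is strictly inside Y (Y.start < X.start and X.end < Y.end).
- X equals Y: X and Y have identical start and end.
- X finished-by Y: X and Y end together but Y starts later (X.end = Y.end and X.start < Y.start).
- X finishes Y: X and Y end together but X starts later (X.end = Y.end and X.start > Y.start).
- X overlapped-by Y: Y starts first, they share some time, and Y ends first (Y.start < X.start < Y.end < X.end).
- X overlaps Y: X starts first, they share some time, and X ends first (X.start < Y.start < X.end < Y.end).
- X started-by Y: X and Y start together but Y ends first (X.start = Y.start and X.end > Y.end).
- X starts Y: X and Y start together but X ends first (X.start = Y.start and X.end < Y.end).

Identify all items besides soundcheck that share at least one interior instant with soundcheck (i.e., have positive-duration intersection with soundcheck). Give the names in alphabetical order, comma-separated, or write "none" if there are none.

Target soundcheck = [August 12, August 17].
handoff [August 17, August 28] → met-by → no.
lunch [August 20, August 23] → after → no.
retro [August 6, August 10] → before → no.
standup [August 13, August 20] → overlapped-by → yes.
sync_call [August 1, August 12] → meets → no.
Result: standup.

standup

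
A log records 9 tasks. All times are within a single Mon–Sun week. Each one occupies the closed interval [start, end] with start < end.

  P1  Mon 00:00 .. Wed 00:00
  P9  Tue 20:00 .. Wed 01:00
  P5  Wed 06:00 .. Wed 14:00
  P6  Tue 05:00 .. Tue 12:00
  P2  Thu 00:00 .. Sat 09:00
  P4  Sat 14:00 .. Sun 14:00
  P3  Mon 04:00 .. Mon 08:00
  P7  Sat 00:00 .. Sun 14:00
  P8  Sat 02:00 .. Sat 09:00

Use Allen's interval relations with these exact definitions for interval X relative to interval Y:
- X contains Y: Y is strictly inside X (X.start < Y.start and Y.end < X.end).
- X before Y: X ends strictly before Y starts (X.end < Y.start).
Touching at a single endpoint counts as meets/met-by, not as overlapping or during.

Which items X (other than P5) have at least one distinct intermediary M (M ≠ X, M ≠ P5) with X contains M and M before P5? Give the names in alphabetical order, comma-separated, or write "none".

P1

Target P5 = [Wed 06:00, Wed 14:00].
Intermediaries M with M before P5: P1, P3, P6, P9.
Via P1 — items with X contains P1: none.
Via P3 — items with X contains P3: P1.
Via P6 — items with X contains P6: P1.
Via P9 — items with X contains P9: none.
Union: P1.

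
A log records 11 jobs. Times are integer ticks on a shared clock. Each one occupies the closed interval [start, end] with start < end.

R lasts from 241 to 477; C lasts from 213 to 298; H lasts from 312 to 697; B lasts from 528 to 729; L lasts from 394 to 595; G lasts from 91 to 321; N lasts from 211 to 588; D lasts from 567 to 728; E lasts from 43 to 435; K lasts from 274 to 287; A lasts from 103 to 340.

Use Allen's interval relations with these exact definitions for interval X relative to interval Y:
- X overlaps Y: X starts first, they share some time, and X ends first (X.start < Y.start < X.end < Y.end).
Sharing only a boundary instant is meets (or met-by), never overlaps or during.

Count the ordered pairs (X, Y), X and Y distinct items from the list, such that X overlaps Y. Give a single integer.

Checking all 110 ordered pairs for relation 'overlaps'; matching pairs in alphabetical order:
(A, H): A overlaps H ✓
(A, N): A overlaps N ✓
(A, R): A overlaps R ✓
(C, R): C overlaps R ✓
(E, H): E overlaps H ✓
(E, L): E overlaps L ✓
(E, N): E overlaps N ✓
(E, R): E overlaps R ✓
(G, A): G overlaps A ✓
(G, H): G overlaps H ✓
(G, N): G overlaps N ✓
(G, R): G overlaps R ✓
(H, B): H overlaps B ✓
(H, D): H overlaps D ✓
(L, B): L overlaps B ✓
(L, D): L overlaps D ✓
(N, B): N overlaps B ✓
(N, D): N overlaps D ✓
(N, H): N overlaps H ✓
(N, L): N overlaps L ✓
(R, H): R overlaps H ✓
(R, L): R overlaps L ✓
Count: 22.

22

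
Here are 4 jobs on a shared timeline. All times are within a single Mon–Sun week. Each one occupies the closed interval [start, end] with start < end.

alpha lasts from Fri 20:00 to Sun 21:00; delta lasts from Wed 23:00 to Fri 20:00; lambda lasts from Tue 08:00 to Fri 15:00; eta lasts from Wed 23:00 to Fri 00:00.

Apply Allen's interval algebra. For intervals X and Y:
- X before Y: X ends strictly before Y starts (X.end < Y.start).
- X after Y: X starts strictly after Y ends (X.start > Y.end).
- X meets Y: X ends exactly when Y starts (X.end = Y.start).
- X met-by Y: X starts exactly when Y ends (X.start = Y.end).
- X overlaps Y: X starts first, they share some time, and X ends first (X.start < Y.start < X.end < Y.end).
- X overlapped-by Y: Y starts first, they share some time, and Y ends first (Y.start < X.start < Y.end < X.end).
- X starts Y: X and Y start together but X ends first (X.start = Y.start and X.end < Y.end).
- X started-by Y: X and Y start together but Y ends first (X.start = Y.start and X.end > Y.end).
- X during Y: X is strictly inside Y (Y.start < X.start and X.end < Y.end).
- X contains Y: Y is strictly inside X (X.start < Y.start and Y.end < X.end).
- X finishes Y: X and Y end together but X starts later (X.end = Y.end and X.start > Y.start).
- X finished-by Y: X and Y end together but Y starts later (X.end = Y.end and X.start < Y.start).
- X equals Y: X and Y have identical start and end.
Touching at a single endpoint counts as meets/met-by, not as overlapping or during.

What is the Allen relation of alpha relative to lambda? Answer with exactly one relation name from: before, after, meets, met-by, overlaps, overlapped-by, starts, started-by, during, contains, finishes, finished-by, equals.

after

alpha = [Fri 20:00, Sun 21:00]; lambda = [Tue 08:00, Fri 15:00].
Compare endpoints: alpha.start > lambda.start, alpha.start > lambda.end, alpha.end > lambda.start, alpha.end > lambda.end.
That pattern is 'after'.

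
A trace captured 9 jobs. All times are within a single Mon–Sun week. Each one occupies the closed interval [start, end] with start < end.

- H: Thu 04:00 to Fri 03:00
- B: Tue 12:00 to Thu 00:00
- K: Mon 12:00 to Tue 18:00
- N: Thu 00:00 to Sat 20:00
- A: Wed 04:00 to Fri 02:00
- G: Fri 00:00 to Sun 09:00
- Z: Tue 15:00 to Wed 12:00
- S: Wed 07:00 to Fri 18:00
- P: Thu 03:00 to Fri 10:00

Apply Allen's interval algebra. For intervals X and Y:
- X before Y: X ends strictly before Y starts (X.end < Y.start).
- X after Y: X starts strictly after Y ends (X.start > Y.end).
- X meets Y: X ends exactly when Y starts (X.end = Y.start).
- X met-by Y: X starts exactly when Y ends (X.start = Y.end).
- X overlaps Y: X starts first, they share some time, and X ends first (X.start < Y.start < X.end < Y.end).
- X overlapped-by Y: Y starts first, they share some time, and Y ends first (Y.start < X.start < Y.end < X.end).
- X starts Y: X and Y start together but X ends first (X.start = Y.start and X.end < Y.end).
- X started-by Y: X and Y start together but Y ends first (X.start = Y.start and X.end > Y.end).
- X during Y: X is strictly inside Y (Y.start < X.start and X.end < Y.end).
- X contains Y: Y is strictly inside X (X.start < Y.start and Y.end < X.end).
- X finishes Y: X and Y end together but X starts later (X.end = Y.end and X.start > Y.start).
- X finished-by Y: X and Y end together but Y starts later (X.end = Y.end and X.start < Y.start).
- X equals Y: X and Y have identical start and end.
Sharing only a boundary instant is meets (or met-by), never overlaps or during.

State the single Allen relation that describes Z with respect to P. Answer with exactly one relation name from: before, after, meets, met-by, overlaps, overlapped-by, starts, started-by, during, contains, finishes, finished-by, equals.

Z = [Tue 15:00, Wed 12:00]; P = [Thu 03:00, Fri 10:00].
Compare endpoints: Z.start < P.start, Z.start < P.end, Z.end < P.start, Z.end < P.end.
That pattern is 'before'.

before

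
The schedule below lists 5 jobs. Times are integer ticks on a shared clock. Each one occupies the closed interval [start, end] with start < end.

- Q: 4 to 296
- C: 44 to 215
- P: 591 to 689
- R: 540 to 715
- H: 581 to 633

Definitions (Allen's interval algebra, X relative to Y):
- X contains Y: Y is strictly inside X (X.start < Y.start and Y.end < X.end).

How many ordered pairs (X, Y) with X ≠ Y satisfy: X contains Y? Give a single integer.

3

Checking all 20 ordered pairs for relation 'contains'; matching pairs in alphabetical order:
(Q, C): Q contains C ✓
(R, H): R contains H ✓
(R, P): R contains P ✓
Count: 3.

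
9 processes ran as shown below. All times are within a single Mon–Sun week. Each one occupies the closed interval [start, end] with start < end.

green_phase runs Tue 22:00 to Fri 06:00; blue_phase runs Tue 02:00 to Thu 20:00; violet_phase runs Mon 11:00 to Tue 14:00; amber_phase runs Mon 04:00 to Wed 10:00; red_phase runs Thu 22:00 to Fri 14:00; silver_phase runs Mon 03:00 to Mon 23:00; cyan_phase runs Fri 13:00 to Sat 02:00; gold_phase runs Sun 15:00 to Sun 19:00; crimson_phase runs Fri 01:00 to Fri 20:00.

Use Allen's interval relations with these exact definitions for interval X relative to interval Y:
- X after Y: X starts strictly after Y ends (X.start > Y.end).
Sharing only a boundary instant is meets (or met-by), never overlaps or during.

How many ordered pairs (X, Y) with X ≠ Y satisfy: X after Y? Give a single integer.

Checking all 72 ordered pairs for relation 'after'; matching pairs in alphabetical order:
(blue_phase, silver_phase): blue_phase after silver_phase ✓
(crimson_phase, amber_phase): crimson_phase after amber_phase ✓
(crimson_phase, blue_phase): crimson_phase after blue_phase ✓
(crimson_phase, silver_phase): crimson_phase after silver_phase ✓
(crimson_phase, violet_phase): crimson_phase after violet_phase ✓
(cyan_phase, amber_phase): cyan_phase after amber_phase ✓
(cyan_phase, blue_phase): cyan_phase after blue_phase ✓
(cyan_phase, green_phase): cyan_phase after green_phase ✓
(cyan_phase, silver_phase): cyan_phase after silver_phase ✓
(cyan_phase, violet_phase): cyan_phase after violet_phase ✓
(gold_phase, amber_phase): gold_phase after amber_phase ✓
(gold_phase, blue_phase): gold_phase after blue_phase ✓
(gold_phase, crimson_phase): gold_phase after crimson_phase ✓
(gold_phase, cyan_phase): gold_phase after cyan_phase ✓
(gold_phase, green_phase): gold_phase after green_phase ✓
(gold_phase, red_phase): gold_phase after red_phase ✓
(gold_phase, silver_phase): gold_phase after silver_phase ✓
(gold_phase, violet_phase): gold_phase after violet_phase ✓
(green_phase, silver_phase): green_phase after silver_phase ✓
(green_phase, violet_phase): green_phase after violet_phase ✓
(red_phase, amber_phase): red_phase after amber_phase ✓
(red_phase, blue_phase): red_phase after blue_phase ✓
(red_phase, silver_phase): red_phase after silver_phase ✓
(red_phase, violet_phase): red_phase after violet_phase ✓
Count: 24.

24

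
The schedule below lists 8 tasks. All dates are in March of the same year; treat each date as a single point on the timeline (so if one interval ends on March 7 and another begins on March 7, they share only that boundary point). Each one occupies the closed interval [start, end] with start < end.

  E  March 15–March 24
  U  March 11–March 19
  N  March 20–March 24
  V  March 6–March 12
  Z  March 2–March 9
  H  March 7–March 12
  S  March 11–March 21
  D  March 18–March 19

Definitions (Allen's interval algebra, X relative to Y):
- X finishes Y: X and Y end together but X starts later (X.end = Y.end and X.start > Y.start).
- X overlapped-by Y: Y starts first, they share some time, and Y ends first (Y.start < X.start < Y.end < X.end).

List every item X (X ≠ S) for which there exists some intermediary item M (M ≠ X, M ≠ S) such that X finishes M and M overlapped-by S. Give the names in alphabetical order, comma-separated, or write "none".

Target S = [March 11, March 21].
Intermediaries M with M overlapped-by S: E, N.
Via E — items with X finishes E: N.
Via N — items with X finishes N: none.
Union: N.

N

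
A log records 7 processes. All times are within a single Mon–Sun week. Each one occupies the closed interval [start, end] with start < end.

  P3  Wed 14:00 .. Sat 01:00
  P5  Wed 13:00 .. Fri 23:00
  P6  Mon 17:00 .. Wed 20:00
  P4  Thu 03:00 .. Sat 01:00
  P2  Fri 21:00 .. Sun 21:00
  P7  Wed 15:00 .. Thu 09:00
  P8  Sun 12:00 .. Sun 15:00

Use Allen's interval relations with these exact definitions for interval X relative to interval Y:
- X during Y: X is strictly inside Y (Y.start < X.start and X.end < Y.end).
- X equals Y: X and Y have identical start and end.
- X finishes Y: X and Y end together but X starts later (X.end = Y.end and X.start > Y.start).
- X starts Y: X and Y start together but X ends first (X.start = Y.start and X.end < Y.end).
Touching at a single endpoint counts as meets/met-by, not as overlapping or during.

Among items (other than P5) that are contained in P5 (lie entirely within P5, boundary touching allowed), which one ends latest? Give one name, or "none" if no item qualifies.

Target P5 = [Wed 13:00, Fri 23:00].
P2 [Fri 21:00, Sun 21:00] → overlapped-by → excluded.
P3 [Wed 14:00, Sat 01:00] → overlapped-by → excluded.
P4 [Thu 03:00, Sat 01:00] → overlapped-by → excluded.
P6 [Mon 17:00, Wed 20:00] → overlaps → excluded.
P7 [Wed 15:00, Thu 09:00] → during → candidate.
P8 [Sun 12:00, Sun 15:00] → after → excluded.
Among candidates, latest end is Thu 09:00 → P7.

P7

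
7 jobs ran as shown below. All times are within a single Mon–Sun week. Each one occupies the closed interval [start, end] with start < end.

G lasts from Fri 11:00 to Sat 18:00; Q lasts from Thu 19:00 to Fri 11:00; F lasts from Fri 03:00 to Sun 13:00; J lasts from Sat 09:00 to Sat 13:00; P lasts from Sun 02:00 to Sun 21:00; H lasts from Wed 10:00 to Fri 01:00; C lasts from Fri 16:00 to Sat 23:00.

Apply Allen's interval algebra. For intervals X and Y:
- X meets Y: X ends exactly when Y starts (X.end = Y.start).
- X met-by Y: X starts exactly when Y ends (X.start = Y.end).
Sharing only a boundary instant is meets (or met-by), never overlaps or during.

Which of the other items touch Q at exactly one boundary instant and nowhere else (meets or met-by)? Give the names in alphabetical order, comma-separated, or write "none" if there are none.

Target Q = [Thu 19:00, Fri 11:00].
C [Fri 16:00, Sat 23:00] → after → no.
F [Fri 03:00, Sun 13:00] → overlapped-by → no.
G [Fri 11:00, Sat 18:00] → met-by → yes.
H [Wed 10:00, Fri 01:00] → overlaps → no.
J [Sat 09:00, Sat 13:00] → after → no.
P [Sun 02:00, Sun 21:00] → after → no.
Result: G.

G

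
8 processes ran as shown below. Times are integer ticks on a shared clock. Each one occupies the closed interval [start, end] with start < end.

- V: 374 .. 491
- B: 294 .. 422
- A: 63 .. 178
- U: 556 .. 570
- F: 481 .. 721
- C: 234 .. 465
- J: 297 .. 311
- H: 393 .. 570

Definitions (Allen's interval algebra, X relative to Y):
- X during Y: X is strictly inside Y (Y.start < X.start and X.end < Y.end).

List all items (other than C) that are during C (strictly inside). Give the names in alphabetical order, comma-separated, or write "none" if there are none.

B, J

Target C = [234, 465].
A [63, 178] → before → no.
B [294, 422] → during → yes.
F [481, 721] → after → no.
H [393, 570] → overlapped-by → no.
J [297, 311] → during → yes.
U [556, 570] → after → no.
V [374, 491] → overlapped-by → no.
Result: B, J.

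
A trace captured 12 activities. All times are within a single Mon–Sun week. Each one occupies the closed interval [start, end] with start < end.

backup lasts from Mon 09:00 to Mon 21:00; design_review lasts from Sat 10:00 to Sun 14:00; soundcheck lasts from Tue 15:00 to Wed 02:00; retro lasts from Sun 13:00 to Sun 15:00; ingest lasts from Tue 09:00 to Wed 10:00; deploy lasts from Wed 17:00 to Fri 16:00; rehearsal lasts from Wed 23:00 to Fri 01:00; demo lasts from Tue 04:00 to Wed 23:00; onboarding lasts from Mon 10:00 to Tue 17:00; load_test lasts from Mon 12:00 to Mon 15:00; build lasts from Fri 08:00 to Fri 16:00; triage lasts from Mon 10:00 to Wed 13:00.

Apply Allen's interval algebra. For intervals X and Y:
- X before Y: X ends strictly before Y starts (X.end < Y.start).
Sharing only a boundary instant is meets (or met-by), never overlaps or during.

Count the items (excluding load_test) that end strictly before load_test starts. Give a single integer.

Target load_test = [Mon 12:00, Mon 15:00].
backup [Mon 09:00, Mon 21:00] → contains → no.
build [Fri 08:00, Fri 16:00] → after → no.
demo [Tue 04:00, Wed 23:00] → after → no.
deploy [Wed 17:00, Fri 16:00] → after → no.
design_review [Sat 10:00, Sun 14:00] → after → no.
ingest [Tue 09:00, Wed 10:00] → after → no.
onboarding [Mon 10:00, Tue 17:00] → contains → no.
rehearsal [Wed 23:00, Fri 01:00] → after → no.
retro [Sun 13:00, Sun 15:00] → after → no.
soundcheck [Tue 15:00, Wed 02:00] → after → no.
triage [Mon 10:00, Wed 13:00] → contains → no.
Total: 0.

0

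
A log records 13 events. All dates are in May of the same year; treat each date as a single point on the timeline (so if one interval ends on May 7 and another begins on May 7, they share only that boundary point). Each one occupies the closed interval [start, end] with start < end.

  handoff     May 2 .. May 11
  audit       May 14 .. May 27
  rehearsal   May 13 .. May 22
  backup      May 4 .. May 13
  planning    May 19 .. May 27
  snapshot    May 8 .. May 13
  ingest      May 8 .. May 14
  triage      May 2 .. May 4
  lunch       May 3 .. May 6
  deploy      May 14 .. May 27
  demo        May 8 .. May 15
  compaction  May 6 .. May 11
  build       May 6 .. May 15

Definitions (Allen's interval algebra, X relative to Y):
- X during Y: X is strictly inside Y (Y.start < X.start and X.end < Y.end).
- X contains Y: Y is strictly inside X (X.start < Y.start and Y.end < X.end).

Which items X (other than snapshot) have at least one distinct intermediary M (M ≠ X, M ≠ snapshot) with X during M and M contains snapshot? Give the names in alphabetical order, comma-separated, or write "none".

Target snapshot = [May 8, May 13].
Intermediaries M with M contains snapshot: build.
Via build — items with X during build: ingest.
Union: ingest.

ingest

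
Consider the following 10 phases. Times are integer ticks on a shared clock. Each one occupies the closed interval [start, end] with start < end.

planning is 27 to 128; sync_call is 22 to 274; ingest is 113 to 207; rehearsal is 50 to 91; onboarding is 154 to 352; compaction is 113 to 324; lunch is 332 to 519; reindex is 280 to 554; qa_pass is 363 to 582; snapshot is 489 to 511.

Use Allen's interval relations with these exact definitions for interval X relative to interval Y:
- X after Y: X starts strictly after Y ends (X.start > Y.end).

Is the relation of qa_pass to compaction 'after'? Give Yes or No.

qa_pass = [363, 582], compaction = [113, 324].
Actual relation of qa_pass to compaction: after.
Asked whether 'after' holds → Yes.

Yes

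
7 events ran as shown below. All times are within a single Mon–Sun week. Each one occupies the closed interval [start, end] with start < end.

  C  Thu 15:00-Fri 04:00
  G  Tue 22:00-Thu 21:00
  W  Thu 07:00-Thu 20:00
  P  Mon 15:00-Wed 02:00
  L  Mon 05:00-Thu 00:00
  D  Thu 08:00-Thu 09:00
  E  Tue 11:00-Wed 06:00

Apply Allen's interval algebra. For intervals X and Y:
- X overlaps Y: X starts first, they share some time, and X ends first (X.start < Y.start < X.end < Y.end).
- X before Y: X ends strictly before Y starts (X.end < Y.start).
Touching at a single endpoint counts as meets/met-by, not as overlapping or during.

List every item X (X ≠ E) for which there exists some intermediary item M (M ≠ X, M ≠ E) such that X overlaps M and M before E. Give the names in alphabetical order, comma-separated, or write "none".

Target E = [Tue 11:00, Wed 06:00].
Intermediaries M with M before E: none.
Union: none.

none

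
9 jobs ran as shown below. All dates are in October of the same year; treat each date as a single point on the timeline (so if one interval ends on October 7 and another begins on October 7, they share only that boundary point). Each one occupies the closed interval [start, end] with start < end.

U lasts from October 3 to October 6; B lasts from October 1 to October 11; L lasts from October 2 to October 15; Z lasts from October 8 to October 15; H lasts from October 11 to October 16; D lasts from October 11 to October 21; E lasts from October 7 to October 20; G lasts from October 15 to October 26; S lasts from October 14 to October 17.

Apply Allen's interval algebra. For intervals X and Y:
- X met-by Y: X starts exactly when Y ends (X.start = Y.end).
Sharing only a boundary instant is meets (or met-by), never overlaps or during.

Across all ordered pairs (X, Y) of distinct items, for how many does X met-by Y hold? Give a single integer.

Checking all 72 ordered pairs for relation 'met-by'; matching pairs in alphabetical order:
(D, B): D met-by B ✓
(G, L): G met-by L ✓
(G, Z): G met-by Z ✓
(H, B): H met-by B ✓
Count: 4.

4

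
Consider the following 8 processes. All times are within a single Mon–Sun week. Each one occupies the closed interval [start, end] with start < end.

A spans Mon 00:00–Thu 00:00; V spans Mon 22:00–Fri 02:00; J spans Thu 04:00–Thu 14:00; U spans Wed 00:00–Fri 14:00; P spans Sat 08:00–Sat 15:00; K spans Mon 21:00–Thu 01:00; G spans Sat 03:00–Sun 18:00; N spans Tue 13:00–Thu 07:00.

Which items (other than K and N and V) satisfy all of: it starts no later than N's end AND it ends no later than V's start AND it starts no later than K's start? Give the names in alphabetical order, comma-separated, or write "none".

none

Conditions: its start is no later than N's end (X.start <= Thu 07:00) AND its end is no later than V's start (X.end <= Mon 22:00) AND its start is no later than K's start (X.start <= Mon 21:00).
A: start Mon 00:00 <= Thu 07:00? ✓; end Thu 00:00 <= Mon 22:00? ✗; start Mon 00:00 <= Mon 21:00? ✓ → no.
G: start Sat 03:00 <= Thu 07:00? ✗; end Sun 18:00 <= Mon 22:00? ✗; start Sat 03:00 <= Mon 21:00? ✗ → no.
J: start Thu 04:00 <= Thu 07:00? ✓; end Thu 14:00 <= Mon 22:00? ✗; start Thu 04:00 <= Mon 21:00? ✗ → no.
P: start Sat 08:00 <= Thu 07:00? ✗; end Sat 15:00 <= Mon 22:00? ✗; start Sat 08:00 <= Mon 21:00? ✗ → no.
U: start Wed 00:00 <= Thu 07:00? ✓; end Fri 14:00 <= Mon 22:00? ✗; start Wed 00:00 <= Mon 21:00? ✗ → no.
Result: none.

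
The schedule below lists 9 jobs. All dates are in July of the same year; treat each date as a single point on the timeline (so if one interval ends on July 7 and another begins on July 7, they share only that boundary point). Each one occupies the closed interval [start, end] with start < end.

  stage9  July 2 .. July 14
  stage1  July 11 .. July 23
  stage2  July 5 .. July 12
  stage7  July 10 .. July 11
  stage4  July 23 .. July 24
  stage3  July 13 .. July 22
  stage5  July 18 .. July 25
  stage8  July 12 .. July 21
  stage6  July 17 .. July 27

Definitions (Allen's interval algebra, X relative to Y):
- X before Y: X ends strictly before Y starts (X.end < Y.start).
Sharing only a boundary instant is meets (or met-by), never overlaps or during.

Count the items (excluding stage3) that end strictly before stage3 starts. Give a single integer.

2

Target stage3 = [July 13, July 22].
stage1 [July 11, July 23] → contains → no.
stage2 [July 5, July 12] → before → counts.
stage4 [July 23, July 24] → after → no.
stage5 [July 18, July 25] → overlapped-by → no.
stage6 [July 17, July 27] → overlapped-by → no.
stage7 [July 10, July 11] → before → counts.
stage8 [July 12, July 21] → overlaps → no.
stage9 [July 2, July 14] → overlaps → no.
Total: 2.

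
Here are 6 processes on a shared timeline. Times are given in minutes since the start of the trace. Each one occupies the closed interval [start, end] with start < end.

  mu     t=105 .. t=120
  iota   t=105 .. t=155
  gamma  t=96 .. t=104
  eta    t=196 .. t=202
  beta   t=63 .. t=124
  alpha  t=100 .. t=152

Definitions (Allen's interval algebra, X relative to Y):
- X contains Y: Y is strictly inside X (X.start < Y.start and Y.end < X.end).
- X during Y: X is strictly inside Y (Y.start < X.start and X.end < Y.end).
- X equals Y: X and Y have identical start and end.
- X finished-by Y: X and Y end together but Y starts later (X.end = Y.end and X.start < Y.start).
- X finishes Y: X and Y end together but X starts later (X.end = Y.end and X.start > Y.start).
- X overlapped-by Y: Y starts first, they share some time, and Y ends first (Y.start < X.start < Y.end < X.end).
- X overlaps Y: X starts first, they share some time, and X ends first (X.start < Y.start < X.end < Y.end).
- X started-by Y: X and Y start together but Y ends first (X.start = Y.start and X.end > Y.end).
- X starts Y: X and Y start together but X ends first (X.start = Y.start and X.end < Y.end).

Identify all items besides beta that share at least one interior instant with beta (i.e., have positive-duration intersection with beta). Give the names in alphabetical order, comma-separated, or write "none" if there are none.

Target beta = [t=63, t=124].
alpha [t=100, t=152] → overlapped-by → yes.
eta [t=196, t=202] → after → no.
gamma [t=96, t=104] → during → yes.
iota [t=105, t=155] → overlapped-by → yes.
mu [t=105, t=120] → during → yes.
Result: alpha, gamma, iota, mu.

alpha, gamma, iota, mu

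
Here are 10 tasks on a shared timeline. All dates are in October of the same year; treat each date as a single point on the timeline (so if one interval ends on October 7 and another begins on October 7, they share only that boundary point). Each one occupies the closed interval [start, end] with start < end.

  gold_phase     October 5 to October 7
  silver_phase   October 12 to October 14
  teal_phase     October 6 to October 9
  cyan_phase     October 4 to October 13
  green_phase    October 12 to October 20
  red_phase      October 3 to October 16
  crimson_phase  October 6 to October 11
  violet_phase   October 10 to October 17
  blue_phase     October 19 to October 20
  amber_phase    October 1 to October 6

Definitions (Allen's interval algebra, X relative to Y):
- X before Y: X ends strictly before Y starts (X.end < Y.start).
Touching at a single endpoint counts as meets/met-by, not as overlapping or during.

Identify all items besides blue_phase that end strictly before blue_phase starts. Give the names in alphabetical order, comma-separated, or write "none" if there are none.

Target blue_phase = [October 19, October 20].
amber_phase [October 1, October 6] → before → yes.
crimson_phase [October 6, October 11] → before → yes.
cyan_phase [October 4, October 13] → before → yes.
gold_phase [October 5, October 7] → before → yes.
green_phase [October 12, October 20] → finished-by → no.
red_phase [October 3, October 16] → before → yes.
silver_phase [October 12, October 14] → before → yes.
teal_phase [October 6, October 9] → before → yes.
violet_phase [October 10, October 17] → before → yes.
Result: amber_phase, crimson_phase, cyan_phase, gold_phase, red_phase, silver_phase, teal_phase, violet_phase.

amber_phase, crimson_phase, cyan_phase, gold_phase, red_phase, silver_phase, teal_phase, violet_phase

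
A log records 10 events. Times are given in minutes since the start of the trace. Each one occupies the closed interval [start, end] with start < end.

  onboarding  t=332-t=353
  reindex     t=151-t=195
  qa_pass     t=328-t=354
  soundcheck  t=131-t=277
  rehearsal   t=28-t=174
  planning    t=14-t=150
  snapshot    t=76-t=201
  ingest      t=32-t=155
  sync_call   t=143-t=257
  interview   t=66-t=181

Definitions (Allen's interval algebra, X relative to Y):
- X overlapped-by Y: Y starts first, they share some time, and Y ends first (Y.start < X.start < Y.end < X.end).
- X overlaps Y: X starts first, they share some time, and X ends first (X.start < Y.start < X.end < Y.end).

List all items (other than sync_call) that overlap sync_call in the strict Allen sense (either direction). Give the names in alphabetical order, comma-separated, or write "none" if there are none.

Target sync_call = [t=143, t=257].
ingest [t=32, t=155] → overlaps → yes.
interview [t=66, t=181] → overlaps → yes.
onboarding [t=332, t=353] → after → no.
planning [t=14, t=150] → overlaps → yes.
qa_pass [t=328, t=354] → after → no.
rehearsal [t=28, t=174] → overlaps → yes.
reindex [t=151, t=195] → during → no.
snapshot [t=76, t=201] → overlaps → yes.
soundcheck [t=131, t=277] → contains → no.
Result: ingest, interview, planning, rehearsal, snapshot.

ingest, interview, planning, rehearsal, snapshot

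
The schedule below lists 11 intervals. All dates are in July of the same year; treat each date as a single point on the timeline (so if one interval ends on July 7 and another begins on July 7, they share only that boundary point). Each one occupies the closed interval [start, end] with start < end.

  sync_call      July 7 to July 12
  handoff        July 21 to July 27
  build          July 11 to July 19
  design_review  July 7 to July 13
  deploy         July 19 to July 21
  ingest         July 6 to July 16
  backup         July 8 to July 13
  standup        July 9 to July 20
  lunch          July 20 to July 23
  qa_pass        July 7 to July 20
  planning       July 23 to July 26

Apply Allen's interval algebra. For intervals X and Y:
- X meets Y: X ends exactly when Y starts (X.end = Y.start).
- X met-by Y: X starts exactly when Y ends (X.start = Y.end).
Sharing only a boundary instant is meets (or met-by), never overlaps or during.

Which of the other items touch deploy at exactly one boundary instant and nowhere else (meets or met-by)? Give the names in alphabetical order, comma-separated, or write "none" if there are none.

Target deploy = [July 19, July 21].
backup [July 8, July 13] → before → no.
build [July 11, July 19] → meets → yes.
design_review [July 7, July 13] → before → no.
handoff [July 21, July 27] → met-by → yes.
ingest [July 6, July 16] → before → no.
lunch [July 20, July 23] → overlapped-by → no.
planning [July 23, July 26] → after → no.
qa_pass [July 7, July 20] → overlaps → no.
standup [July 9, July 20] → overlaps → no.
sync_call [July 7, July 12] → before → no.
Result: build, handoff.

build, handoff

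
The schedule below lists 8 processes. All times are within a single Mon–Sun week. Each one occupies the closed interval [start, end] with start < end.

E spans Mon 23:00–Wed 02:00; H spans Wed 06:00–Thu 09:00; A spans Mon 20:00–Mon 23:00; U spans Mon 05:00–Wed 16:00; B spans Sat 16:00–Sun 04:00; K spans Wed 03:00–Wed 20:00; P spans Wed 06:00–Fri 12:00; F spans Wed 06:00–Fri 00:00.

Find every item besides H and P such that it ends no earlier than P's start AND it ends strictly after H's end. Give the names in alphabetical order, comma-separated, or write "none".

B, F

Conditions: its end is no earlier than P's start (X.end >= Wed 06:00) AND its end is strictly after H's end (X.end > Thu 09:00).
A: end Mon 23:00 >= Wed 06:00? ✗; end Mon 23:00 > Thu 09:00? ✗ → no.
B: end Sun 04:00 >= Wed 06:00? ✓; end Sun 04:00 > Thu 09:00? ✓ → yes.
E: end Wed 02:00 >= Wed 06:00? ✗; end Wed 02:00 > Thu 09:00? ✗ → no.
F: end Fri 00:00 >= Wed 06:00? ✓; end Fri 00:00 > Thu 09:00? ✓ → yes.
K: end Wed 20:00 >= Wed 06:00? ✓; end Wed 20:00 > Thu 09:00? ✗ → no.
U: end Wed 16:00 >= Wed 06:00? ✓; end Wed 16:00 > Thu 09:00? ✗ → no.
Result: B, F.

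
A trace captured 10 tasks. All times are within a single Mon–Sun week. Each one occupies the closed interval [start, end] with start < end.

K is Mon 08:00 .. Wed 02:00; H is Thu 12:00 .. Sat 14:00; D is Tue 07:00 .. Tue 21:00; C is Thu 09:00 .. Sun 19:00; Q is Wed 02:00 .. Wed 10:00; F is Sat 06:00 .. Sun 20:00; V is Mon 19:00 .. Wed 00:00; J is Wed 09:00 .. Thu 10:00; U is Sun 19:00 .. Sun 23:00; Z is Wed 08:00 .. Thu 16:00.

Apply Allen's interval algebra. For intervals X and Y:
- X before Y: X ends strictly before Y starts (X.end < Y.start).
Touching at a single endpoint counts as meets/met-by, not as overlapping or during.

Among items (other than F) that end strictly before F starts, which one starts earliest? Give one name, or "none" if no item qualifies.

K

Target F = [Sat 06:00, Sun 20:00].
C [Thu 09:00, Sun 19:00] → overlaps → excluded.
D [Tue 07:00, Tue 21:00] → before → candidate.
H [Thu 12:00, Sat 14:00] → overlaps → excluded.
J [Wed 09:00, Thu 10:00] → before → candidate.
K [Mon 08:00, Wed 02:00] → before → candidate.
Q [Wed 02:00, Wed 10:00] → before → candidate.
U [Sun 19:00, Sun 23:00] → overlapped-by → excluded.
V [Mon 19:00, Wed 00:00] → before → candidate.
Z [Wed 08:00, Thu 16:00] → before → candidate.
Among candidates, earliest start is Mon 08:00 → K.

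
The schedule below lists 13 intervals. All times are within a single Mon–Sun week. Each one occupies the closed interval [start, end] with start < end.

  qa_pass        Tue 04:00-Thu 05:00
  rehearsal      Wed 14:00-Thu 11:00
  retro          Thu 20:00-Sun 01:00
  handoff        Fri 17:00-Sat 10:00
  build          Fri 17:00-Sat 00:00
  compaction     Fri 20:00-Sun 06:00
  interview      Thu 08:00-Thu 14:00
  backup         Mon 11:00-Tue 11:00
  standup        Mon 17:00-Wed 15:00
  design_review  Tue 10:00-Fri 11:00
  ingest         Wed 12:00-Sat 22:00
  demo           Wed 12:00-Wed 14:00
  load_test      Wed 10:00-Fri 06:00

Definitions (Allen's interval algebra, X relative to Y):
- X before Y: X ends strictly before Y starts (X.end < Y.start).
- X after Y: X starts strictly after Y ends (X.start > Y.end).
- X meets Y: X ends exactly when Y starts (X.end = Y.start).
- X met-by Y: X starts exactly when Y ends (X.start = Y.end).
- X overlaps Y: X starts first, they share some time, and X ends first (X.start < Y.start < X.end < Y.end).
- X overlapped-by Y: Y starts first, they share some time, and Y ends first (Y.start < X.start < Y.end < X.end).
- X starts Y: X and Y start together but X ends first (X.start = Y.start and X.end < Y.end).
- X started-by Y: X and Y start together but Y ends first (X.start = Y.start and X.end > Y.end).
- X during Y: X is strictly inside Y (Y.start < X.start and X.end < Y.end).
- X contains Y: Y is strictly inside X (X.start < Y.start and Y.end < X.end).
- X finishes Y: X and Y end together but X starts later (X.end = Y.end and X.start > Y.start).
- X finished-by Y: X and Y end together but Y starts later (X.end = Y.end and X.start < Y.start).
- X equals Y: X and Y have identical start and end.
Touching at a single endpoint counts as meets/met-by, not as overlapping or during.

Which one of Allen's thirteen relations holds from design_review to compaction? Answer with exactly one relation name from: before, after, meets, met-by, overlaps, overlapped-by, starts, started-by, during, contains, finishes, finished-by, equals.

before

design_review = [Tue 10:00, Fri 11:00]; compaction = [Fri 20:00, Sun 06:00].
Compare endpoints: design_review.start < compaction.start, design_review.start < compaction.end, design_review.end < compaction.start, design_review.end < compaction.end.
That pattern is 'before'.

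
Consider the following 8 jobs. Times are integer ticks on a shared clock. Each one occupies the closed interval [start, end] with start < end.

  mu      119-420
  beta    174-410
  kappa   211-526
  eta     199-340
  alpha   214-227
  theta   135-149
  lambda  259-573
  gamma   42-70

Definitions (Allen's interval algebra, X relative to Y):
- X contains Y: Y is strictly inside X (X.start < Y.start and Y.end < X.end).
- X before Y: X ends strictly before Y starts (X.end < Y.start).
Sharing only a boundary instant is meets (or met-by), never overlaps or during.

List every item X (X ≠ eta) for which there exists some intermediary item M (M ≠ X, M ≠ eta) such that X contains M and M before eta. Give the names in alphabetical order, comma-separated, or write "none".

mu

Target eta = [199, 340].
Intermediaries M with M before eta: gamma, theta.
Via gamma — items with X contains gamma: none.
Via theta — items with X contains theta: mu.
Union: mu.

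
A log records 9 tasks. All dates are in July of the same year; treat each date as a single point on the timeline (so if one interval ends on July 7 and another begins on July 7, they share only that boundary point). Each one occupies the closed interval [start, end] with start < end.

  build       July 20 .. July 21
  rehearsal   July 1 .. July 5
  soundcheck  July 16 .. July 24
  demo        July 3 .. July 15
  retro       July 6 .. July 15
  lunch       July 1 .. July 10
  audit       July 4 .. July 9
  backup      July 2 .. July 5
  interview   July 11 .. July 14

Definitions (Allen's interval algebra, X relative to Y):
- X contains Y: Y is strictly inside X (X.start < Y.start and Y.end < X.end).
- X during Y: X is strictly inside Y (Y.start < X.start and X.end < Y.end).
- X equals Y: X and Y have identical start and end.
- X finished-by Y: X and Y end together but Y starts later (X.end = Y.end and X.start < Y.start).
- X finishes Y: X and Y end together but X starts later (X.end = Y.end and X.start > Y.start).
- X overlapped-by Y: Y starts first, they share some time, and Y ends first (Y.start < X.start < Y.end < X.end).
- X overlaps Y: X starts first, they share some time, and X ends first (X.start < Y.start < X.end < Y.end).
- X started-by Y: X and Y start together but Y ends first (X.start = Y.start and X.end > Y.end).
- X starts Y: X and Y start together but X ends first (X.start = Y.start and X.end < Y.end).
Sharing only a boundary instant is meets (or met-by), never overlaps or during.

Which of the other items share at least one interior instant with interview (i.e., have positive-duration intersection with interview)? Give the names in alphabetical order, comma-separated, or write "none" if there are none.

demo, retro

Target interview = [July 11, July 14].
audit [July 4, July 9] → before → no.
backup [July 2, July 5] → before → no.
build [July 20, July 21] → after → no.
demo [July 3, July 15] → contains → yes.
lunch [July 1, July 10] → before → no.
rehearsal [July 1, July 5] → before → no.
retro [July 6, July 15] → contains → yes.
soundcheck [July 16, July 24] → after → no.
Result: demo, retro.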